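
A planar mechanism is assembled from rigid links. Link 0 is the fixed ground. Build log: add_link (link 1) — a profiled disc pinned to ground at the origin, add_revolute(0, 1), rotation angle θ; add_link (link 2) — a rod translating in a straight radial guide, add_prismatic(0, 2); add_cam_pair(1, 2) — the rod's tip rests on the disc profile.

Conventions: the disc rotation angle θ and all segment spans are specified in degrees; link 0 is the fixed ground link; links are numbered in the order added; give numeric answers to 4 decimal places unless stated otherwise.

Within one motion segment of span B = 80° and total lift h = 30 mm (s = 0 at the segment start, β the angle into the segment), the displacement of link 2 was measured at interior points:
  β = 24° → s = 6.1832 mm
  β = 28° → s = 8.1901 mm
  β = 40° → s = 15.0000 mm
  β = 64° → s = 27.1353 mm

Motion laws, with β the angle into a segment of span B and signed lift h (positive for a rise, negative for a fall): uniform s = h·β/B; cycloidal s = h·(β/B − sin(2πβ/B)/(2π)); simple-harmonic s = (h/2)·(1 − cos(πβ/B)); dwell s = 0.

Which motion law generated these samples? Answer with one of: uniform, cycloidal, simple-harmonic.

candidates at β/B = r: uniform s = h·r (linear in β); cycloidal s = h·(r − sin(2πr)/(2π)); simple-harmonic s = (h/2)(1 − cos(πr))
β=24°: printed 6.1832 | uniform 9.0000, cycloidal 4.4590, simple-harmonic 6.1832
β=28°: printed 8.1901 | uniform 10.5000, cycloidal 6.6372, simple-harmonic 8.1901
β=40°: printed 15.0000 | uniform 15.0000, cycloidal 15.0000, simple-harmonic 15.0000
β=64°: printed 27.1353 | uniform 24.0000, cycloidal 28.5410, simple-harmonic 27.1353
only one law matches every sample → simple-harmonic

simple-harmonic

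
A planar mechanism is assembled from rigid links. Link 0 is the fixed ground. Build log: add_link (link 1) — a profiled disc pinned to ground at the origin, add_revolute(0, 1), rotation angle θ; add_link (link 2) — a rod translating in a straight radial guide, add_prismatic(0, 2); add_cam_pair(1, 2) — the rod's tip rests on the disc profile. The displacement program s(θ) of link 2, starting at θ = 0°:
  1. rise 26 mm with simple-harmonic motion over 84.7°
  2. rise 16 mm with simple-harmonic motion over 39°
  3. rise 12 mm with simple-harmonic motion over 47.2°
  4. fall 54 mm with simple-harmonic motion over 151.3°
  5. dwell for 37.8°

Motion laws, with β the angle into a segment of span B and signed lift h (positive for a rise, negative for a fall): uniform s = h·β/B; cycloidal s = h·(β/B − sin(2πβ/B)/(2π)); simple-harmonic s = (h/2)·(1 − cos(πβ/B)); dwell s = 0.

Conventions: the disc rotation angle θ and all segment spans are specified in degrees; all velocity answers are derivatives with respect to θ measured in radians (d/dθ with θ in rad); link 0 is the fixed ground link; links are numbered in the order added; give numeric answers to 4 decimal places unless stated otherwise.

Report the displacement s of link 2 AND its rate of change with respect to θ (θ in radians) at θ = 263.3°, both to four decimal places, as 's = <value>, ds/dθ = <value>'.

seg 1 [0°–84.7°] simple-harmonic, h=26: full span → s += 26 → s = 26.0000
seg 2 [84.7°–123.7°] simple-harmonic, h=16: full span → s += 16 → s = 42.0000
seg 3 [123.7°–170.9°] simple-harmonic, h=12: full span → s += 12 → s = 54.0000
seg 4 [170.9°–322.2°] simple-harmonic, h=-54: θ=263.3° here. β=92.4, B=151.3. -54/2·(1 − cos(π·0.6107)) = -36.2023 → s = 17.7977
velocity in seg [170.9°–322.2°] (simple-harmonic), θ in radians: β = 92.4° = 1.6127 rad, B = 151.3° = 2.6407 rad; ds/dθ = (πh/(2B)) sin(πβ/B) = (π·(-54)/(2·2.6407)) sin(π·0.6107) = -30.198359 mm/rad

s = 17.7977, ds/dθ = -30.1984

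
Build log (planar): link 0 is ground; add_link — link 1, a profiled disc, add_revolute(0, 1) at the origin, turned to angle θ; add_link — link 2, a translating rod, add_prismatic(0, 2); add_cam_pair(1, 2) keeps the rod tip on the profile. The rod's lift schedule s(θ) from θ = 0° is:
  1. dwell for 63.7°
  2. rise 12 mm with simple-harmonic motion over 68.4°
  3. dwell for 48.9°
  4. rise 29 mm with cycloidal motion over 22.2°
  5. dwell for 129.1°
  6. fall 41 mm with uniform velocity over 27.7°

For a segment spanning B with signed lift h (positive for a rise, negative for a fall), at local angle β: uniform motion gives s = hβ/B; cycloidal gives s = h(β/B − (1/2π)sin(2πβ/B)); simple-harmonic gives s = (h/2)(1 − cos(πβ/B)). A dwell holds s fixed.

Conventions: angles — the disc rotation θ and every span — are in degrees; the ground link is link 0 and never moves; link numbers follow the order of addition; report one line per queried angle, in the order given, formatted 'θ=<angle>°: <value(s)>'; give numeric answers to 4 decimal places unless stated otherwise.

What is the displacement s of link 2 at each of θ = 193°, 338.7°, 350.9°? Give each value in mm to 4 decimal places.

seg 1 [0°–63.7°] dwell: s stays 0.0000
seg 2 [63.7°–132.1°] simple-harmonic, h=12: full span → s += 12 → s = 12.0000
seg 3 [132.1°–181°] dwell: s stays 12.0000
seg 4 [181°–203.2°] cycloidal, h=29: θ=193° here. β=12, B=22.2. 29·(0.5405 − sin(2π·0.5405)/(2π)) = 16.8387 → s = 28.8387
seg 4 [181°–203.2°] cycloidal, h=29: full span → s += 29 → s = 41.0000
seg 5 [203.2°–332.3°] dwell: s stays 41.0000
seg 6 [332.3°–360°] uniform, h=-41: θ=338.7° here. β=6.4, B=27.7. -41·6.4/27.7 = -9.4729 → s = 31.5271
seg 6 [332.3°–360°] uniform, h=-41: θ=350.9° here. β=18.6, B=27.7. -41·18.6/27.7 = -27.5307 → s = 13.4693

θ=193°: 28.8387
θ=338.7°: 31.5271
θ=350.9°: 13.4693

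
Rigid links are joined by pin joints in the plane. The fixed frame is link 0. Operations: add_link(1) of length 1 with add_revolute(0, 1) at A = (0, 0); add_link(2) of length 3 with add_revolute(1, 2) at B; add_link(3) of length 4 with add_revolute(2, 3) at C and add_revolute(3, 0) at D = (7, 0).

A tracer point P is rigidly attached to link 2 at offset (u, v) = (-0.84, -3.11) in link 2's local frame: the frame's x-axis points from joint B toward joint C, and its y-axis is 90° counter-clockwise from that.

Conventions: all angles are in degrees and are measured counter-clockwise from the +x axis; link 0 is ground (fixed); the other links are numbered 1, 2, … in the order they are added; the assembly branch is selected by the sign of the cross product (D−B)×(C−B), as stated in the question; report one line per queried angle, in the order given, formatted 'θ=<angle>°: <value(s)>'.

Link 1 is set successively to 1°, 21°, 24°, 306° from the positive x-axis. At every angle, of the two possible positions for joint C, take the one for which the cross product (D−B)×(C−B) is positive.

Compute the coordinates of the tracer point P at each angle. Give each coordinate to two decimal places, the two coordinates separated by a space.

A=(0,0), D=(7.00,0)
θ=1°: B = A + 1.00·(cos1°, sin1°) = (0.9998, 0.0175)
θ=1°: |BD| = 6.0002
θ=1°: circle(B,3.00) ∩ circle(D,4.00): a=2.4168, h=1.7774
θ=1°:   candidates: C₊=(3.4218,1.7878) cross=10.665; C₋=(3.4114,-1.7670) cross=-10.665
θ=1°:   branch + wants cross > 0 → take C=(3.4218,1.7878) (cross=10.665)
θ=1°: ex = (C−B)/|BC| = (0.8073,0.5901); ey = (-0.5901,0.8073)
θ=1°: P = B + -0.84·ex + -3.11·ey = (2.1570,-2.9890)
θ=21°: B = A + 1.00·(cos21°, sin21°) = (0.9336, 0.3584)
θ=21°: |BD| = 6.0770
θ=21°: circle(B,3.00) ∩ circle(D,4.00): a=2.4626, h=1.7134
θ=21°:   candidates: C₊=(3.4929,1.9236) cross=10.412; C₋=(3.2908,-1.4973) cross=-10.412
θ=21°:   branch + wants cross > 0 → take C=(3.4929,1.9236) (cross=10.412)
θ=21°: ex = (C−B)/|BC| = (0.8531,0.5217); ey = (-0.5217,0.8531)
θ=21°: P = B + -0.84·ex + -3.11·ey = (1.8396,-2.7330)
θ=24°: B = A + 1.00·(cos24°, sin24°) = (0.9135, 0.4067)
θ=24°: |BD| = 6.1000
θ=24°: circle(B,3.00) ∩ circle(D,4.00): a=2.4762, h=1.6936
θ=24°:   candidates: C₊=(3.4972,1.9314) cross=10.331; C₋=(3.2714,-1.4482) cross=-10.331
θ=24°:   branch + wants cross > 0 → take C=(3.4972,1.9314) (cross=10.331)
θ=24°: ex = (C−B)/|BC| = (0.8612,0.5082); ey = (-0.5082,0.8612)
θ=24°: P = B + -0.84·ex + -3.11·ey = (1.7707,-2.6986)
θ=306°: B = A + 1.00·(cos306°, sin306°) = (0.5878, -0.8090)
θ=306°: |BD| = 6.4630
θ=306°: circle(B,3.00) ∩ circle(D,4.00): a=2.6900, h=1.3282
θ=306°:   candidates: C₊=(3.0904,0.8454) cross=8.584; C₋=(3.4229,-1.7900) cross=-8.584
θ=306°:   branch + wants cross > 0 → take C=(3.0904,0.8454) (cross=8.584)
θ=306°: ex = (C−B)/|BC| = (0.8342,0.5515); ey = (-0.5515,0.8342)
θ=306°: P = B + -0.84·ex + -3.11·ey = (1.6022,-3.8666)

θ=1°: 2.16 -2.99
θ=21°: 1.84 -2.73
θ=24°: 1.77 -2.70
θ=306°: 1.60 -3.87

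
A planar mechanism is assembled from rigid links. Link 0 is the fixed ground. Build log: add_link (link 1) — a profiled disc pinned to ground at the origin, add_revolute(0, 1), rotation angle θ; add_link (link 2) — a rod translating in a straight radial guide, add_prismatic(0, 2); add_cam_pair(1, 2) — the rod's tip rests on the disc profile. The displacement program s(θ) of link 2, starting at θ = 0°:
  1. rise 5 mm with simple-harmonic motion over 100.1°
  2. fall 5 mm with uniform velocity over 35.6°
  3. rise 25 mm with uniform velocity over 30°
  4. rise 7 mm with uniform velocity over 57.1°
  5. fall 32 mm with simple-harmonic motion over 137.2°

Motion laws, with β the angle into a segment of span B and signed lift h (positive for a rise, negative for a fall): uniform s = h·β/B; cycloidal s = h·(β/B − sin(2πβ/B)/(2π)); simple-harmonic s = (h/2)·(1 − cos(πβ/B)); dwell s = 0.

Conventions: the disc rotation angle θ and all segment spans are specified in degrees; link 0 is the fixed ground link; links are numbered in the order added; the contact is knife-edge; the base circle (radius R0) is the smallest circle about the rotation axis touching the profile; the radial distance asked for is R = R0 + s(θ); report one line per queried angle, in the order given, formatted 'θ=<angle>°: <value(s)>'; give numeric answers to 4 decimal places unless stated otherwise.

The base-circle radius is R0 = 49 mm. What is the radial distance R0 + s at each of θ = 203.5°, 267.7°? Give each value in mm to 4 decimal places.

seg 1 [0°–100.1°] simple-harmonic, h=5: full span → s += 5 → s = 5.0000
seg 2 [100.1°–135.7°] uniform, h=-5: full span → s += -5 → s = 0.0000
seg 3 [135.7°–165.7°] uniform, h=25: full span → s += 25 → s = 25.0000
seg 4 [165.7°–222.8°] uniform, h=7: θ=203.5° here. β=37.8, B=57.1. 7·37.8/57.1 = 4.6340 → s = 29.6340
seg 4 [165.7°–222.8°] uniform, h=7: full span → s += 7 → s = 32.0000
seg 5 [222.8°–360°] simple-harmonic, h=-32: θ=267.7° here. β=44.9, B=137.2. -32/2·(1 − cos(π·0.3273)) = -7.7371 → s = 24.2629
θ=203.5°: R = R0 + s = 49 + 29.6340 = 78.6340
θ=267.7°: R = R0 + s = 49 + 24.2629 = 73.2629

θ=203.5°: 78.6340
θ=267.7°: 73.2629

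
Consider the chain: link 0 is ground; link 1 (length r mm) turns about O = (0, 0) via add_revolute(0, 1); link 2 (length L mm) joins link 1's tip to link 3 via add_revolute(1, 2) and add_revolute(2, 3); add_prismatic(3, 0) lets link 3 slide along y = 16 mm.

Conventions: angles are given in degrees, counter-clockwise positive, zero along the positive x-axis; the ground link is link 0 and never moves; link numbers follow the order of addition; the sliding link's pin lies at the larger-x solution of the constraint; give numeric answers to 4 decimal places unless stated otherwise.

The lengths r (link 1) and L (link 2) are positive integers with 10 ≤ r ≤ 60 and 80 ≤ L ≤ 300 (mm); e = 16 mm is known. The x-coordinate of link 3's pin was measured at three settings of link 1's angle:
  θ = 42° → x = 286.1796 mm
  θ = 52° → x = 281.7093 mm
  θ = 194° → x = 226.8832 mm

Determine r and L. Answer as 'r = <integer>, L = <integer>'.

constraint per measurement: (x − r cos θ)² + (r sin θ − e)² = L²
subtracting the θ₁ and θ₂ equations cancels the r² and L² terms:
r = (x₁² − x₂²) / (2[(x₁cos θ₁ + e sin θ₁) − (x₂cos θ₂ + e sin θ₂)]) = 33.9996 → r = 34
L² = (x₁ − r cos θ₁)² + (r sin θ₁ − e)² = 68120.9929 → L = 261.0000 → L = 261
check at θ₃=194°: x = 226.8832 (printed 226.8832) ✓

r = 34, L = 261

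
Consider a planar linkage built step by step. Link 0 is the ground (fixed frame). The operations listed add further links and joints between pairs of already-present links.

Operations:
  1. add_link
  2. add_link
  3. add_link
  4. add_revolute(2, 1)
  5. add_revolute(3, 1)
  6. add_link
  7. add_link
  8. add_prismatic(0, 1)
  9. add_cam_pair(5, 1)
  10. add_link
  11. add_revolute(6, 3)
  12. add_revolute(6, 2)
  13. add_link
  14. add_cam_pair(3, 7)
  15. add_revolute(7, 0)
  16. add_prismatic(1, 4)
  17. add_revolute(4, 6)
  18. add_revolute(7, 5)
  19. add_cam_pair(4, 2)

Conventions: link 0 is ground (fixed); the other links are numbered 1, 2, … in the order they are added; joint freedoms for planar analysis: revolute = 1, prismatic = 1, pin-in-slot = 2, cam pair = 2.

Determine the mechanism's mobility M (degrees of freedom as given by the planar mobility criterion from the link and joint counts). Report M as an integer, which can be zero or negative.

link 0 = ground. State L|J1|J2 = 1|0|0
+link1  2|0|0
+link2  3|0|0
+link3  4|0|0
R(2,1) f=1→J1  4|1|0
R(3,1) f=1→J1  4|2|0
+link4  5|2|0
+link5  6|2|0
P(0,1) f=1→J1  6|3|0
C(5,1) f=2→J2  6|3|1
+link6  7|3|1
R(6,3) f=1→J1  7|4|1
R(6,2) f=1→J1  7|5|1
+link7  8|5|1
C(3,7) f=2→J2  8|5|2
R(7,0) f=1→J1  8|6|2
P(1,4) f=1→J1  8|7|2
R(4,6) f=1→J1  8|8|2
R(7,5) f=1→J1  8|9|2
C(4,2) f=2→J2  8|9|3
M = 3(8−1)−2·9−3 = 21−18−3 = 0

M = 0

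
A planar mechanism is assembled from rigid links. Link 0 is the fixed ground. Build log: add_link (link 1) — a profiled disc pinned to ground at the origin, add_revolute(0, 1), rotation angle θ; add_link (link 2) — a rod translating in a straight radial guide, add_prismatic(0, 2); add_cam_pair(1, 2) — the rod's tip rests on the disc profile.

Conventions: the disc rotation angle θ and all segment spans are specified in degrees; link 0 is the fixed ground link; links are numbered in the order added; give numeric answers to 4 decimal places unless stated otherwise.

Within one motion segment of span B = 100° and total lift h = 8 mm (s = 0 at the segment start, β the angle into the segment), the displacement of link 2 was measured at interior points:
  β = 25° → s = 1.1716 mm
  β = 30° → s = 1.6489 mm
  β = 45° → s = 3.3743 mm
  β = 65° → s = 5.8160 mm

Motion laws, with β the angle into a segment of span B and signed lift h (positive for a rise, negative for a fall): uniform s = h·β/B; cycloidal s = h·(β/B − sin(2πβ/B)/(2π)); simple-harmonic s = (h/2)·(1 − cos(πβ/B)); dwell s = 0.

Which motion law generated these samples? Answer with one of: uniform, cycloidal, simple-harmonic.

candidates at β/B = r: uniform s = h·r (linear in β); cycloidal s = h·(r − sin(2πr)/(2π)); simple-harmonic s = (h/2)(1 − cos(πr))
β=25°: printed 1.1716 | uniform 2.0000, cycloidal 0.7268, simple-harmonic 1.1716
β=30°: printed 1.6489 | uniform 2.4000, cycloidal 1.1891, simple-harmonic 1.6489
β=45°: printed 3.3743 | uniform 3.6000, cycloidal 3.2065, simple-harmonic 3.3743
β=65°: printed 5.8160 | uniform 5.2000, cycloidal 6.2301, simple-harmonic 5.8160
only one law matches every sample → simple-harmonic

simple-harmonic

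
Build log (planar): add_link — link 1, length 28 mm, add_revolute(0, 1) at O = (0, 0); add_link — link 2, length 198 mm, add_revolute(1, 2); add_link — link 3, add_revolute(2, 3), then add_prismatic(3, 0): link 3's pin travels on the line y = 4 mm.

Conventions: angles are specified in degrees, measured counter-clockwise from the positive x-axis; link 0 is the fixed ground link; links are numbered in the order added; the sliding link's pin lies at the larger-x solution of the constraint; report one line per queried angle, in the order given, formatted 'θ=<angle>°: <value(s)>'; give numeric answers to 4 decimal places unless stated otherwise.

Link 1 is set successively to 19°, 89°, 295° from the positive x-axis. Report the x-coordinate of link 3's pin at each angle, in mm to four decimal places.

geometry: r = 28 mm, L = 198 mm, e = 4 mm
θ=19°: crank pin P = (r cos θ, r sin θ) = (26.474520, 9.115908)
θ=19°: h = r sin θ − e = 9.115908 − 4 = 5.115908
θ=19°: x = r cos θ + √(L² − h²) = 26.474520 + 197.933897 = 224.408417
θ=89°: crank pin P = (r cos θ, r sin θ) = (0.488667, 27.995735)
θ=89°: h = r sin θ − e = 27.995735 − 4 = 23.995735
θ=89°: x = r cos θ + √(L² − h²) = 0.488667 + 196.540593 = 197.029260
θ=295°: crank pin P = (r cos θ, r sin θ) = (11.833311, -25.376618)
θ=295°: h = r sin θ − e = -25.376618 − 4 = -29.376618
θ=295°: x = r cos θ + √(L² − h²) = 11.833311 + 195.808617 = 207.641928

θ=19°: 224.4084
θ=89°: 197.0293
θ=295°: 207.6419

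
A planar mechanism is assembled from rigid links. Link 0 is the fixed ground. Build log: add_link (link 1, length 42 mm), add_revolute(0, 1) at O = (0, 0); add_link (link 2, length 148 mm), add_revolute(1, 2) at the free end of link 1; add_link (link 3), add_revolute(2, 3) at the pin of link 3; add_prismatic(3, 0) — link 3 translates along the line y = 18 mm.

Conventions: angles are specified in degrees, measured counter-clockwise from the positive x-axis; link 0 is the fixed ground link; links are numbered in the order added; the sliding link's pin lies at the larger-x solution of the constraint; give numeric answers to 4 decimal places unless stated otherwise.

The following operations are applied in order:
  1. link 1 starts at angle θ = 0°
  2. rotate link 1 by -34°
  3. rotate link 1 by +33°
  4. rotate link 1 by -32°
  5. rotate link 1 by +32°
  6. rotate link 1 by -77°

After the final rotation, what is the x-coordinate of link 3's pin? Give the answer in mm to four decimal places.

geometry: r = 42 mm, L = 148 mm, e = 18 mm; θ starts at 0°
rotate link 1 by -34°: θ ← 0° -34° = -34°
rotate link 1 by +33°: θ ← -34° +33° = -1°
rotate link 1 by -32°: θ ← -1° -32° = -33°
rotate link 1 by +32°: θ ← -33° +32° = -1°
rotate link 1 by -77°: θ ← -1° -77° = -78°
crank pin P = (r cos θ, r sin θ) = (8.732291, -41.082199)
h = r sin θ − e = -41.082199 − 18 = -59.082199
x = r cos θ + √(L² − h²) = 8.732291 + 135.695592 = 144.427883

144.4279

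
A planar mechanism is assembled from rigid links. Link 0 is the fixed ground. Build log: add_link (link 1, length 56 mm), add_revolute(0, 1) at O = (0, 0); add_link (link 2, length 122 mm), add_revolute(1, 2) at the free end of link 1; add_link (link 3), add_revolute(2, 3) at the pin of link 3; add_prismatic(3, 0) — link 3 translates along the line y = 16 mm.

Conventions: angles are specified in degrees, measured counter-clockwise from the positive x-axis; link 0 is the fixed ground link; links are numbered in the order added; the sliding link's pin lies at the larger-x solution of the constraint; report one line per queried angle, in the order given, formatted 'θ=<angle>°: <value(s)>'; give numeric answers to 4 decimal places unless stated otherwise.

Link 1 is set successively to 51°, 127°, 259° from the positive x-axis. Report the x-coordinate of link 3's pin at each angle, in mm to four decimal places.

geometry: r = 56 mm, L = 122 mm, e = 16 mm
θ=51°: crank pin P = (r cos θ, r sin θ) = (35.241942, 43.520174)
θ=51°: h = r sin θ − e = 43.520174 − 16 = 27.520174
θ=51°: x = r cos θ + √(L² − h²) = 35.241942 + 118.855543 = 154.097485
θ=127°: crank pin P = (r cos θ, r sin θ) = (-33.701641, 44.723589)
θ=127°: h = r sin θ − e = 44.723589 − 16 = 28.723589
θ=127°: x = r cos θ + √(L² − h²) = -33.701641 + 118.570466 = 84.868825
θ=259°: crank pin P = (r cos θ, r sin θ) = (-10.685304, -54.971122)
θ=259°: h = r sin θ − e = -54.971122 − 16 = -70.971122
θ=259°: x = r cos θ + √(L² − h²) = -10.685304 + 99.232554 = 88.547250

θ=51°: 154.0975
θ=127°: 84.8688
θ=259°: 88.5473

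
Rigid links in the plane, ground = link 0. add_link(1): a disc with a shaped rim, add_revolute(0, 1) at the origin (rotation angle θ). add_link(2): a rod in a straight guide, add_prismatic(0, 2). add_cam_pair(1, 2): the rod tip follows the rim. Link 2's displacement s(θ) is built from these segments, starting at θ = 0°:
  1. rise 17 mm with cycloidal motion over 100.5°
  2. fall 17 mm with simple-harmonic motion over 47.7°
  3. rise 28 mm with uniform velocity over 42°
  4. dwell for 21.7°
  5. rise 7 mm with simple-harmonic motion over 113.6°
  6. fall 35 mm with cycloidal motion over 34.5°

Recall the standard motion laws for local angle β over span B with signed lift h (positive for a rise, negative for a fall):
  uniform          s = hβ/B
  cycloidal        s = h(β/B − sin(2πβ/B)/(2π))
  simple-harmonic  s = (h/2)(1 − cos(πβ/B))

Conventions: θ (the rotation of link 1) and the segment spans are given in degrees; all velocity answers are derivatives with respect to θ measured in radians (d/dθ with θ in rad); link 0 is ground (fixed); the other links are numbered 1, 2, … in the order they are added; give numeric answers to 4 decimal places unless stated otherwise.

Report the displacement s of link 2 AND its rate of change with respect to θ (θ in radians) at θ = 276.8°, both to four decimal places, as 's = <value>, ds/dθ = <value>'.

segment 1 (0° to 100.5°, cycloidal, h = 17) is passed completely: s = 0.0000 + (17) = 17.0000
segment 2 (100.5° to 148.2°, simple-harmonic, h = -17) is passed completely: s = 17.0000 + (-17) = 0.0000
segment 3 (148.2° to 190.2°, uniform, h = 28) is passed completely: s = 0.0000 + (28) = 28.0000
segment 4 (190.2° to 211.9°, dwell): s unchanged at 28.0000
θ = 276.8° falls in segment 5 (211.9° to 325.5°, simple-harmonic, h = 7): β = 276.8 − 211.9 = 64.9°, B = 113.6°; Δs = 7/2·(1 − cos(π·0.5713)) = 4.2775; s = 28.0000 + 4.2775 = 32.2775
velocity in seg [211.9°–325.5°] (simple-harmonic), θ in radians: β = 64.9° = 1.1327 rad, B = 113.6° = 1.9827 rad; ds/dθ = (πh/(2B)) sin(πβ/B) = (π·7/(2·1.9827)) sin(π·0.5713) = 5.407218 mm/rad

s = 32.2775, ds/dθ = 5.4072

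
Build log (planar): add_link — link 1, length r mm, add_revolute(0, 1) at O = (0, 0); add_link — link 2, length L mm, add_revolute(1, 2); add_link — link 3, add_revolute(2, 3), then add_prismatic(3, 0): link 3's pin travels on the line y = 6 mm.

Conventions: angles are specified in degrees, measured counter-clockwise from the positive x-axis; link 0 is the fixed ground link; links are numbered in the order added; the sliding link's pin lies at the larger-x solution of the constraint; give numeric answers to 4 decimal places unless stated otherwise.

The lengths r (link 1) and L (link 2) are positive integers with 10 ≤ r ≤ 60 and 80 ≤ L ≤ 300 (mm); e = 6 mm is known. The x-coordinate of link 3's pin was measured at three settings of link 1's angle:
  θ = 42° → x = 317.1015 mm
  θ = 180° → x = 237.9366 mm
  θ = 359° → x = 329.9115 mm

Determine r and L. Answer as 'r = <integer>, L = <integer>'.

constraint per measurement: (x − r cos θ)² + (r sin θ − e)² = L²
subtracting the θ₁ and θ₂ equations cancels the r² and L² terms:
r = (x₁² − x₂²) / (2[(x₁cos θ₁ + e sin θ₁) − (x₂cos θ₂ + e sin θ₂)]) = 46.0000 → r = 46
L² = (x₁ − r cos θ₁)² + (r sin θ₁ − e)² = 80655.9860 → L = 284.0000 → L = 284
check at θ₃=359°: x = 329.9115 (printed 329.9115) ✓

r = 46, L = 284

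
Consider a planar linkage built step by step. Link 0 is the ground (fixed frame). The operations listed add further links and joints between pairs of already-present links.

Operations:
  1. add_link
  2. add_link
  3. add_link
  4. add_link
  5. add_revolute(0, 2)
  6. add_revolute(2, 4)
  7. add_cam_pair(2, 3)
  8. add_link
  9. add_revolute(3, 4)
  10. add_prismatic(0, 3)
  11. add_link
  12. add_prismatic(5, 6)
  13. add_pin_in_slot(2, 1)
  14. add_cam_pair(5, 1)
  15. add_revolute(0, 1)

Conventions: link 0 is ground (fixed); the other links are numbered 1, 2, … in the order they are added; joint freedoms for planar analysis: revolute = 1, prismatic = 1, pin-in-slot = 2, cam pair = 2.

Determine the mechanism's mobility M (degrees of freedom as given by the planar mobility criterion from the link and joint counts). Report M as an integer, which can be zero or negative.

L=1 J1=0 J2=0
add link → L=2 J1=0 J2=0
add link → L=3 J1=0 J2=0
add link → L=4 J1=0 J2=0
add link → L=5 J1=0 J2=0
R@0,2 dof=1 J1 → L=5 J1=1 J2=0
R@2,4 dof=1 J1 → L=5 J1=2 J2=0
C@2,3 dof=2 J2 → L=5 J1=2 J2=1
add link → L=6 J1=2 J2=1
R@3,4 dof=1 J1 → L=6 J1=3 J2=1
P@0,3 dof=1 J1 → L=6 J1=4 J2=1
add link → L=7 J1=4 J2=1
P@5,6 dof=1 J1 → L=7 J1=5 J2=1
PS@2,1 dof=2 J2 → L=7 J1=5 J2=2
C@5,1 dof=2 J2 → L=7 J1=5 J2=3
R@0,1 dof=1 J1 → L=7 J1=6 J2=3
M=3(L−1)−2J1−J2=3·6−2·6−3=3

M = 3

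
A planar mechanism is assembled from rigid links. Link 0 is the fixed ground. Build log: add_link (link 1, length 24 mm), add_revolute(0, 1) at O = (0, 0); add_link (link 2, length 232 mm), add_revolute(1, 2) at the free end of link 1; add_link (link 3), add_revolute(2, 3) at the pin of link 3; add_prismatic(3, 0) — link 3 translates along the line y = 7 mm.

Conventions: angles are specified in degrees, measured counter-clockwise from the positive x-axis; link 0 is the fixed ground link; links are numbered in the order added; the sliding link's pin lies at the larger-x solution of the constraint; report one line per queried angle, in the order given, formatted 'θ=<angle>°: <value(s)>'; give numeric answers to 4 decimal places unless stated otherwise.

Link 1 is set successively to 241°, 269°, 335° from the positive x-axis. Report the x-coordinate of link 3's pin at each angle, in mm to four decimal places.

geometry: r = 24 mm, L = 232 mm, e = 7 mm
θ=241°: crank pin P = (r cos θ, r sin θ) = (-11.635431, -20.990873)
θ=241°: h = r sin θ − e = -20.990873 − 7 = -27.990873
θ=241°: x = r cos θ + √(L² − h²) = -11.635431 + 230.305256 = 218.669825
θ=269°: crank pin P = (r cos θ, r sin θ) = (-0.418858, -23.996345)
θ=269°: h = r sin θ − e = -23.996345 − 7 = -30.996345
θ=269°: x = r cos θ + √(L² − h²) = -0.418858 + 229.920044 = 229.501186
θ=335°: crank pin P = (r cos θ, r sin θ) = (21.751387, -10.142838)
θ=335°: h = r sin θ − e = -10.142838 − 7 = -17.142838
θ=335°: x = r cos θ + √(L² − h²) = 21.751387 + 231.365778 = 253.117165

θ=241°: 218.6698
θ=269°: 229.5012
θ=335°: 253.1172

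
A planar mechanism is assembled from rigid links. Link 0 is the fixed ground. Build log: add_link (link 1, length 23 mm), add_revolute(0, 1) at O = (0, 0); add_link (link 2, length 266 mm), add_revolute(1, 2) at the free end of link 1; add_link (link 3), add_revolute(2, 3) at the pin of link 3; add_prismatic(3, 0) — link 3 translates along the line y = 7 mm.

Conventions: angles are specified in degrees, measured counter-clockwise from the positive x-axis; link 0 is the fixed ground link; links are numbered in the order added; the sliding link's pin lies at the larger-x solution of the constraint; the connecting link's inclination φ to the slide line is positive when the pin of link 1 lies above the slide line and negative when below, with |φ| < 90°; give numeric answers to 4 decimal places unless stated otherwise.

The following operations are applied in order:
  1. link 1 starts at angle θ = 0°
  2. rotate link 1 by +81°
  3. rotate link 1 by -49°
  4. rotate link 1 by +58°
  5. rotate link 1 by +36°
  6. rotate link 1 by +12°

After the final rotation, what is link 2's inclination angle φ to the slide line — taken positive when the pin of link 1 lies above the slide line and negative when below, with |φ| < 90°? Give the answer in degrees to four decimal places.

geometry: r = 23 mm, L = 266 mm, e = 7 mm; θ starts at 0°
rotate link 1 by +81°: θ ← 0° +81° = 81°
rotate link 1 by -49°: θ ← 81° -49° = 32°
rotate link 1 by +58°: θ ← 32° +58° = 90°
rotate link 1 by +36°: θ ← 90° +36° = 126°
rotate link 1 by +12°: θ ← 126° +12° = 138°
h = r sin θ − e = 15.390004 − 7 = 8.390004
sin φ = h / L = 8.390004 / 266 = 0.03154137
φ = arcsin(0.03154137) = 1.807487°

1.8075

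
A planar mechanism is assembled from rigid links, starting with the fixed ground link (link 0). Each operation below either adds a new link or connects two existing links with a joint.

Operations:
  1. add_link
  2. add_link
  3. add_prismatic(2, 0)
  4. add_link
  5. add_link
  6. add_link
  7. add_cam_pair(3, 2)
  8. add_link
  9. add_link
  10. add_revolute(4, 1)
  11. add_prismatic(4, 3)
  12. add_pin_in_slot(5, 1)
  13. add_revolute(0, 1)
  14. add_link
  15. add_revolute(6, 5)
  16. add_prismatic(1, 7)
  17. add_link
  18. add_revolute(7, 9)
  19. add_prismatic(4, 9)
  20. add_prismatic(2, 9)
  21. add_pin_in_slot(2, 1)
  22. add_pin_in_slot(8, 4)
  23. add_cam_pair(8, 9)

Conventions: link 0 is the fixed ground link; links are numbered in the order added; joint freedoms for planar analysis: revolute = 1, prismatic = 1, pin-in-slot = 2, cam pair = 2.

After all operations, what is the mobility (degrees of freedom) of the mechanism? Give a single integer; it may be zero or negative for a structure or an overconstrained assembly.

ground; <1,0,0>
#1 <2,0,0>
#2 <3,0,0>
P:2↔0 J1 <3,1,0>
#3 <4,1,0>
#4 <5,1,0>
#5 <6,1,0>
C:3↔2 J2 <6,1,1>
#6 <7,1,1>
#7 <8,1,1>
R:4↔1 J1 <8,2,1>
P:4↔3 J1 <8,3,1>
PS:5↔1 J2 <8,3,2>
R:0↔1 J1 <8,4,2>
#8 <9,4,2>
R:6↔5 J1 <9,5,2>
P:1↔7 J1 <9,6,2>
#9 <10,6,2>
R:7↔9 J1 <10,7,2>
P:4↔9 J1 <10,8,2>
P:2↔9 J1 <10,9,2>
PS:2↔1 J2 <10,9,3>
PS:8↔4 J2 <10,9,4>
C:8↔9 J2 <10,9,5>
3×9 − 2×9 − 1×5 = 4

M = 4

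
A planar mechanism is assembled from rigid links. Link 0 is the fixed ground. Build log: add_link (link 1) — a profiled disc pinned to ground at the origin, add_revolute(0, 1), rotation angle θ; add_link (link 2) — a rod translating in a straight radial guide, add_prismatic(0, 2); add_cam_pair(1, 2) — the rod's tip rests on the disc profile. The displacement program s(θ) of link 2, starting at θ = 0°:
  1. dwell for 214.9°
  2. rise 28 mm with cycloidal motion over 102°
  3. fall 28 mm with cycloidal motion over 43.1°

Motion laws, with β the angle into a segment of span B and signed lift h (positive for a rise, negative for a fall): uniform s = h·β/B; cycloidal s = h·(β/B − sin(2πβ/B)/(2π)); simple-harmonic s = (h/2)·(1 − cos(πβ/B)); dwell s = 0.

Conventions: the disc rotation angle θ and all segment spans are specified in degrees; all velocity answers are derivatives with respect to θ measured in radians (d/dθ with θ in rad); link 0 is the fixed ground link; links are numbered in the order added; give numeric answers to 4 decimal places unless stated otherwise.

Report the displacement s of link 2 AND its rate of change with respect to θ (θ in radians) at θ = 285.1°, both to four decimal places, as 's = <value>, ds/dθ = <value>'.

seg 1 [0°–214.9°] dwell: s stays 0.0000
seg 2 [214.9°–316.9°] cycloidal, h=28: θ=285.1° here. β=70.2, B=102. 28·(0.6882 − sin(2π·0.6882)/(2π)) = 23.3955 → s = 23.3955
velocity in seg [214.9°–316.9°] (cycloidal), θ in radians: β = 70.2° = 1.2252 rad, B = 102° = 1.7802 rad; ds/dθ = (h/B)(1 − cos(2πβ/B)) = (28/1.7802)(1 − cos(2π·0.6882)) = 21.679998 mm/rad

s = 23.3955, ds/dθ = 21.6800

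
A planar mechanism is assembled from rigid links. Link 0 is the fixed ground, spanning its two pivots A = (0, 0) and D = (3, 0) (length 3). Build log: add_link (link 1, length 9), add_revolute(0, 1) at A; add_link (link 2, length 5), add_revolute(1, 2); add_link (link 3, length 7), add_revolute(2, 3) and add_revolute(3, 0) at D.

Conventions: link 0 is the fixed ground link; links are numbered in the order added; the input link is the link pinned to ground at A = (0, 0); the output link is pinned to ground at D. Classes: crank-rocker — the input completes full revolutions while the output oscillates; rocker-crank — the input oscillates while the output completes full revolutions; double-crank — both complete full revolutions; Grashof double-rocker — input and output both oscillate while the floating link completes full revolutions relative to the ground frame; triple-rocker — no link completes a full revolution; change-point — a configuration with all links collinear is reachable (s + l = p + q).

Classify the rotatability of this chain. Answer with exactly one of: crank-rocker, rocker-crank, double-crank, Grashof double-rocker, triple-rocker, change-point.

lengths: ground=3, input=9, coupler=5, output=7
sorted: s=3 (shortest), l=9 (longest), p+q=12
s + l = 12 vs p + q = 12
s + l = p + q → change-point (collinear configuration reachable)

change-point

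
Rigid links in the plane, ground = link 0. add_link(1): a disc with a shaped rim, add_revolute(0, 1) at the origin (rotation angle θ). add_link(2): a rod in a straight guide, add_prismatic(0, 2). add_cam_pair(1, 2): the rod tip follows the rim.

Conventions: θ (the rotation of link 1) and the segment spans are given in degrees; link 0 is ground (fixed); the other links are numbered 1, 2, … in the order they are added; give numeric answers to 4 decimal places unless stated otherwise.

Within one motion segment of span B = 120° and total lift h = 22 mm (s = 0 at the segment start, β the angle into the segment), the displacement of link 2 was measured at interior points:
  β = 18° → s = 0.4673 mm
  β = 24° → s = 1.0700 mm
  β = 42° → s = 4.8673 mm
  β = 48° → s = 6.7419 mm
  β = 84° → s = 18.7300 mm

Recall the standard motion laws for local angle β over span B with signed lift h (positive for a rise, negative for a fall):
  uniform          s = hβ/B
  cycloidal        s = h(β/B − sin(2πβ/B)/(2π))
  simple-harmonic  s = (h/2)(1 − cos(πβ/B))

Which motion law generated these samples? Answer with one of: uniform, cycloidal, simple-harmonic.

candidates at β/B = r: uniform s = h·r (linear in β); cycloidal s = h·(r − sin(2πr)/(2π)); simple-harmonic s = (h/2)(1 − cos(πr))
β=18°: printed 0.4673 | uniform 3.3000, cycloidal 0.4673, simple-harmonic 1.1989
β=24°: printed 1.0700 | uniform 4.4000, cycloidal 1.0700, simple-harmonic 2.1008
β=42°: printed 4.8673 | uniform 7.7000, cycloidal 4.8673, simple-harmonic 6.0061
β=48°: printed 6.7419 | uniform 8.8000, cycloidal 6.7419, simple-harmonic 7.6008
β=84°: printed 18.7300 | uniform 15.4000, cycloidal 18.7300, simple-harmonic 17.4656
only one law matches every sample → cycloidal

cycloidal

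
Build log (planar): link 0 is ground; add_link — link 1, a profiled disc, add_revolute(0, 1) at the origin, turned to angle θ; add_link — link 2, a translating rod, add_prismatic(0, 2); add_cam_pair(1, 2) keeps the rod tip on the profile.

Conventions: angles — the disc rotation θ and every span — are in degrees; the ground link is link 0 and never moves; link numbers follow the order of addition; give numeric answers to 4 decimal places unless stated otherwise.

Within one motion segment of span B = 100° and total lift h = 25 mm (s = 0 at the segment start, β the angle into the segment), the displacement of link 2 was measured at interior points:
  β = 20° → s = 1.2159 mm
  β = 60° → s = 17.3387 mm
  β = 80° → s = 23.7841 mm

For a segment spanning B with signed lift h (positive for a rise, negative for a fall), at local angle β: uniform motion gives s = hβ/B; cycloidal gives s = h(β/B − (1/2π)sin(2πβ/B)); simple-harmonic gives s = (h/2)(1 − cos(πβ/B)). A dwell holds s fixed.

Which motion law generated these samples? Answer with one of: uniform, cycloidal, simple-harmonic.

candidates at β/B = r: uniform s = h·r (linear in β); cycloidal s = h·(r − sin(2πr)/(2π)); simple-harmonic s = (h/2)(1 − cos(πr))
β=20°: printed 1.2159 | uniform 5.0000, cycloidal 1.2159, simple-harmonic 2.3873
β=60°: printed 17.3387 | uniform 15.0000, cycloidal 17.3387, simple-harmonic 16.3627
β=80°: printed 23.7841 | uniform 20.0000, cycloidal 23.7841, simple-harmonic 22.6127
only one law matches every sample → cycloidal

cycloidal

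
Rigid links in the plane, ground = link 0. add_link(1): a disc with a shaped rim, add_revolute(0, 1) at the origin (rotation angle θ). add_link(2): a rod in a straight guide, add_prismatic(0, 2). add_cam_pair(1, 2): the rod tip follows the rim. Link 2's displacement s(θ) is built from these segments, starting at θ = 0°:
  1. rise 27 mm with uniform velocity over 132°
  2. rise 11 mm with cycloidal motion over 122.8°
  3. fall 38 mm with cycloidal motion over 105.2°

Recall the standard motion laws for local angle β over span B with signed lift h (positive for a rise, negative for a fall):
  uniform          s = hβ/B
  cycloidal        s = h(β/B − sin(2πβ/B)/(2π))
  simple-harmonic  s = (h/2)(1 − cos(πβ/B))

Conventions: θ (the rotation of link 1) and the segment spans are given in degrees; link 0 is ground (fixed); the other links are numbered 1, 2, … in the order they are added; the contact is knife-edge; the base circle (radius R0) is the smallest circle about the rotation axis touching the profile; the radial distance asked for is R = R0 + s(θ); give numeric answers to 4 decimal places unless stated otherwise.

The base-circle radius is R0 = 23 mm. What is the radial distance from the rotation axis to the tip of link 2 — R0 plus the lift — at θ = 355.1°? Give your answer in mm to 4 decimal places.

segment 1 (0° to 132°, uniform, h = 27) is passed completely: s = 0.0000 + (27) = 27.0000
segment 2 (132° to 254.8°, cycloidal, h = 11) is passed completely: s = 27.0000 + (11) = 38.0000
θ = 355.1° falls in segment 3 (254.8° to 360°, cycloidal, h = -38): β = 355.1 − 254.8 = 100.3°, B = 105.2°; Δs = -38·(0.9534 − sin(2π·0.9534)/(2π)) = -37.9748; s = 38.0000 − 37.9748 = 0.0252
R = R0 + s = 23 + 0.0252 = 23.0252

23.0252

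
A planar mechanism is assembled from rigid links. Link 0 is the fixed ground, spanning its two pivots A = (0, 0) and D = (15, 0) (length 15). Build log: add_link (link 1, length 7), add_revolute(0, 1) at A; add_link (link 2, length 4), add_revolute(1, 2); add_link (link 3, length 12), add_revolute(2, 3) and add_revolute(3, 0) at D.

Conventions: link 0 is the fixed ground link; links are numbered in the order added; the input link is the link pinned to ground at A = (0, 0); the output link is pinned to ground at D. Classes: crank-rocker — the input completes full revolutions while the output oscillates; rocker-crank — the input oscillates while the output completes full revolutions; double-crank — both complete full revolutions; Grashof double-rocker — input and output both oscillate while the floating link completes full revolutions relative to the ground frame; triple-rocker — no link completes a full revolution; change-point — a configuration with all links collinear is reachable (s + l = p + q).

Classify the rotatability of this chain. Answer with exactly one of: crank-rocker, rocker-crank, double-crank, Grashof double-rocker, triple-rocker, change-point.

lengths: ground=15, input=7, coupler=4, output=12
sorted: s=4 (shortest), l=15 (longest), p+q=19
s + l = 19 vs p + q = 19
s + l = p + q → change-point (collinear configuration reachable)

change-point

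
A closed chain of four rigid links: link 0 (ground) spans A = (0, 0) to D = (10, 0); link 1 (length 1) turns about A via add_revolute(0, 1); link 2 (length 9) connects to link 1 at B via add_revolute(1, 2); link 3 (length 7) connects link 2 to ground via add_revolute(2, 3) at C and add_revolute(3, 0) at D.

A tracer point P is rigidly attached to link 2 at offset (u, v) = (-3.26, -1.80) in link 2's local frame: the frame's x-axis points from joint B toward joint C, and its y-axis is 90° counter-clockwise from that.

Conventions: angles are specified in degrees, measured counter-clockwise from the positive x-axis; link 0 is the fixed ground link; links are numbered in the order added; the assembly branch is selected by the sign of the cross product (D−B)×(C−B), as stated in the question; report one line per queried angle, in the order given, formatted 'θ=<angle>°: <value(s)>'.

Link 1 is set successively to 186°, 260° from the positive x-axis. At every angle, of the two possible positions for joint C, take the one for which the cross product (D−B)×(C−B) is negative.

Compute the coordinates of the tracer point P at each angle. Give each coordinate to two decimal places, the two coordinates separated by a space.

A=(0,0), D=(10.00,0)
θ=186°: B = A + 1.00·(cos186°, sin186°) = (-0.9945, -0.1045)
θ=186°: |BD| = 10.9950
θ=186°: circle(B,9.00) ∩ circle(D,7.00): a=6.9527, h=5.7149
θ=186°:   candidates: C₊=(5.9035,5.6762) cross=62.835; C₋=(6.0122,-5.7530) cross=-62.835
θ=186°:   branch - wants cross < 0 → take C=(6.0122,-5.7530) (cross=-62.835)
θ=186°: ex = (C−B)/|BC| = (0.7785,-0.6276); ey = (0.6276,0.7785)
θ=186°: P = B + -3.26·ex + -1.80·ey = (-4.6622,0.5401)
θ=260°: B = A + 1.00·(cos260°, sin260°) = (-0.1736, -0.9848)
θ=260°: |BD| = 10.2212
θ=260°: circle(B,9.00) ∩ circle(D,7.00): a=6.6760, h=6.0358
θ=260°:   candidates: C₊=(5.8897,5.6662) cross=61.694; C₋=(7.0528,-6.3493) cross=-61.694
θ=260°:   branch - wants cross < 0 → take C=(7.0528,-6.3493) (cross=-61.694)
θ=260°: ex = (C−B)/|BC| = (0.8029,-0.5961); ey = (0.5961,0.8029)
θ=260°: P = B + -3.26·ex + -1.80·ey = (-3.8641,-0.4869)

θ=186°: -4.66 0.54
θ=260°: -3.86 -0.49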